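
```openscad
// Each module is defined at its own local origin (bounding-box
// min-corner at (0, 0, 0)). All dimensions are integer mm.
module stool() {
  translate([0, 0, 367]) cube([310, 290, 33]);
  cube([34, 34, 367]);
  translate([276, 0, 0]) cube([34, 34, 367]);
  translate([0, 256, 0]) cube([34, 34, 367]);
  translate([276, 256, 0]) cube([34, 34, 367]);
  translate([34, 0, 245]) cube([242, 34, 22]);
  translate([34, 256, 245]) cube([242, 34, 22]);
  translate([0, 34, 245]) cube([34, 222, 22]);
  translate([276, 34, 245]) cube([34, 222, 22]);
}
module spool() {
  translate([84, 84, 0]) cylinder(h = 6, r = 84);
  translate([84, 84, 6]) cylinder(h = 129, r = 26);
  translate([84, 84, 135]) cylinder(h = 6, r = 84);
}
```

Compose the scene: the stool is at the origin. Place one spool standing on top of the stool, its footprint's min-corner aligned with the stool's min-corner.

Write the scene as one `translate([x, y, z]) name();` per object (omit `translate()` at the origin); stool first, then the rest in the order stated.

stool();
translate([0, 0, 400]) spool();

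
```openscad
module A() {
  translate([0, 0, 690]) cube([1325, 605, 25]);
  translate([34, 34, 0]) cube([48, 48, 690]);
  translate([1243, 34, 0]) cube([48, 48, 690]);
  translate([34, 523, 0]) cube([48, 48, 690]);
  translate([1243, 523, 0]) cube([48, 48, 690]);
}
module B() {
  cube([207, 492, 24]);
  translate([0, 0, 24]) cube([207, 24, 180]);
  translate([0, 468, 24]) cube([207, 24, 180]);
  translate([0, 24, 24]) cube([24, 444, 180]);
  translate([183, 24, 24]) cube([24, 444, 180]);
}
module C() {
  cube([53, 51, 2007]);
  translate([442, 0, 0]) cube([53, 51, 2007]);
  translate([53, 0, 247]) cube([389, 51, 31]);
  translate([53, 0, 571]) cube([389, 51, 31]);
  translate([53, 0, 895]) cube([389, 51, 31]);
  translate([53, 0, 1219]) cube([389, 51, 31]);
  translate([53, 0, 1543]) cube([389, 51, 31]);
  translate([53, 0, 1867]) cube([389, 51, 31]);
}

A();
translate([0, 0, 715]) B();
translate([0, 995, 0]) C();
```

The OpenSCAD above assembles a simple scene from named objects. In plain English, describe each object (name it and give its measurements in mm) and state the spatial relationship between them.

A is a rectangular dining table. The top is 1325×605×25 mm with its upper surface at z = 715 mm. It stands on four 48×48 mm square legs, each inset 34 mm from the nearest pair of top edges, running from the floor to the underside of the top.

B is an open-topped rectangular box: outside dimensions 207×492×204 mm, with a uniform wall and base thickness of 24 mm. The base is a full 207×492 slab on the floor; four walls sit on top of the base. The front and back walls (the −y and +y sides) span the full width; the two side walls fit between them.

C is a straight ladder. Two 53×51 mm vertical rails, 2007 mm tall, stand 495 mm apart (outside-to-outside) with their front faces coplanar on the −y side. 6 rungs, each 51 mm deep and 31 mm tall, span between the inner faces of the rails, front faces flush with the rails. The lowest rung's underside is at z = 247 mm and rungs are spaced 324 mm apart (underside to underside).

The open box is on top of the table. The ladder is on the floor beside the table on its +y side.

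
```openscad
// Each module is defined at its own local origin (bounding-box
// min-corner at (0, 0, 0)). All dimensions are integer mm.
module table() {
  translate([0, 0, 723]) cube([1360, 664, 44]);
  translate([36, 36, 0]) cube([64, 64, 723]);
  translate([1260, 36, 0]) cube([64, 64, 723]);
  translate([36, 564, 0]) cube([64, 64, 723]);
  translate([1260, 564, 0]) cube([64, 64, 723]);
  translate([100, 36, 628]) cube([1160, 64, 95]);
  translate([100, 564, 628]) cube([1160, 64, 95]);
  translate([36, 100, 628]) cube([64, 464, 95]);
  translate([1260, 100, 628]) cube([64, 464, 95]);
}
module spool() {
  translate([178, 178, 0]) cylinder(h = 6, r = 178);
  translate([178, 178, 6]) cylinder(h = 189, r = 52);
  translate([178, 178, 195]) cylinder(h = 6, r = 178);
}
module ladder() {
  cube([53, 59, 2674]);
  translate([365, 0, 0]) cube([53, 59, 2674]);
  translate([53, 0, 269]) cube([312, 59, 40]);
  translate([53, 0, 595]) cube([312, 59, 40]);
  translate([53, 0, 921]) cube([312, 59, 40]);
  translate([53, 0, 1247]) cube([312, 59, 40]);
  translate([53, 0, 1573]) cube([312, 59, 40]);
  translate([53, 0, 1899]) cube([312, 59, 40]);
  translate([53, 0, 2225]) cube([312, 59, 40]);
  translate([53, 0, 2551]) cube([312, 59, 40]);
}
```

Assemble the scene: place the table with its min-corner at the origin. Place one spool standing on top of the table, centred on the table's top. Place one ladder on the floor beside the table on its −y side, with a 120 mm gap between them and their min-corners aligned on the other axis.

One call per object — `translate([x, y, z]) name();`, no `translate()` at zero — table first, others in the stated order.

table();
translate([502, 154, 767]) spool();
translate([0, -179, 0]) ladder();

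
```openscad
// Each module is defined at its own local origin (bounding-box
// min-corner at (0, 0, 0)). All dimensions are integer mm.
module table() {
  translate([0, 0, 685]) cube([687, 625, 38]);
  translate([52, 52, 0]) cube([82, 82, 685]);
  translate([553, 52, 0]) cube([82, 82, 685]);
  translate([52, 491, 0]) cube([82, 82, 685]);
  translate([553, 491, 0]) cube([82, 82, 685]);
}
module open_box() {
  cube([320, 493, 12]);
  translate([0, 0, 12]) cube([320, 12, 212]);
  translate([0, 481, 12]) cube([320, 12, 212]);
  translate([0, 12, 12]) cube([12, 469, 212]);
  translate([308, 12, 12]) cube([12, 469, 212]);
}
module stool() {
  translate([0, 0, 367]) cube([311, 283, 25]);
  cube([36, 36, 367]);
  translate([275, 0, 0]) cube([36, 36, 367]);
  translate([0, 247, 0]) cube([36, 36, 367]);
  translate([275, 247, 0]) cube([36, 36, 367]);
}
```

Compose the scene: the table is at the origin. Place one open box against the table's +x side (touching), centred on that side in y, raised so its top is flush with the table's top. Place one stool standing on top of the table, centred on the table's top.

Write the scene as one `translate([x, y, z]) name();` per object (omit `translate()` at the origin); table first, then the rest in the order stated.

table();
translate([687, 66, 499]) open_box();
translate([188, 171, 723]) stool();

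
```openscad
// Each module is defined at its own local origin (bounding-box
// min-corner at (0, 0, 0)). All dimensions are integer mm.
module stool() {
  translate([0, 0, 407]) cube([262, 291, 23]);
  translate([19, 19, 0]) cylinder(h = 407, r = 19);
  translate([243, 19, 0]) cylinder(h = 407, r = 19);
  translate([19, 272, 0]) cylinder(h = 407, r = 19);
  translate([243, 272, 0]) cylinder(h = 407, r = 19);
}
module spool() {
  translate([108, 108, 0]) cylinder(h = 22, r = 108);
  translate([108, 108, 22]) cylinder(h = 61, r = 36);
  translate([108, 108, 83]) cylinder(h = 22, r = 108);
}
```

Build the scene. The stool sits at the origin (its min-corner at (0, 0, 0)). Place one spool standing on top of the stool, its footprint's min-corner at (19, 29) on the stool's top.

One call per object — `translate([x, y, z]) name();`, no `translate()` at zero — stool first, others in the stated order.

stool();
translate([19, 29, 430]) spool();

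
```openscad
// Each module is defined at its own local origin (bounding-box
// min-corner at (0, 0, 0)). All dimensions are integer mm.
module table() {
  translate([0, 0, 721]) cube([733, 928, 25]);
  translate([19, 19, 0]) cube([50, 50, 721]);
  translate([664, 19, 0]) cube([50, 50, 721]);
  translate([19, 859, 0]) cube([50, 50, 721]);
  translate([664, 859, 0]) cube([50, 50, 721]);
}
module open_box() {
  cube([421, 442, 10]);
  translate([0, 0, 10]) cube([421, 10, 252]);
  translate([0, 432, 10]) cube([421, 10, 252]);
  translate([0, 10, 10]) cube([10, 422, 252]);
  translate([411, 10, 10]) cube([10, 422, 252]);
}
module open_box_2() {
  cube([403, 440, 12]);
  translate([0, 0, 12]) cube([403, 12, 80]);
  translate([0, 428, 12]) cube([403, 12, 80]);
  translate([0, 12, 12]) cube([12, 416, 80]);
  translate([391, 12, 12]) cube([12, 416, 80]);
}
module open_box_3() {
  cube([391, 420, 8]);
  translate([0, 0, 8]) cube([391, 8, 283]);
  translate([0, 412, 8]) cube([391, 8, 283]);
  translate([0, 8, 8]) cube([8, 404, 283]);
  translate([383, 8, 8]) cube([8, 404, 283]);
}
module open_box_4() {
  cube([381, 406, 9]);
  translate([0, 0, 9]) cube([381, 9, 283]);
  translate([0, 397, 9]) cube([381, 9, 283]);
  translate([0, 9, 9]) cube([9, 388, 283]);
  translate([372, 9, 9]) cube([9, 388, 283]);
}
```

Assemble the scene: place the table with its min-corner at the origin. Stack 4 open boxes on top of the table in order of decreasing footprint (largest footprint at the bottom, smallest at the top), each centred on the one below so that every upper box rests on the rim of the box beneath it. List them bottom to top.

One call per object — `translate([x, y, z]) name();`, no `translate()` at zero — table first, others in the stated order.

table();
translate([156, 243, 746]) open_box();
translate([165, 244, 1008]) open_box_2();
translate([171, 254, 1100]) open_box_3();
translate([176, 261, 1391]) open_box_4();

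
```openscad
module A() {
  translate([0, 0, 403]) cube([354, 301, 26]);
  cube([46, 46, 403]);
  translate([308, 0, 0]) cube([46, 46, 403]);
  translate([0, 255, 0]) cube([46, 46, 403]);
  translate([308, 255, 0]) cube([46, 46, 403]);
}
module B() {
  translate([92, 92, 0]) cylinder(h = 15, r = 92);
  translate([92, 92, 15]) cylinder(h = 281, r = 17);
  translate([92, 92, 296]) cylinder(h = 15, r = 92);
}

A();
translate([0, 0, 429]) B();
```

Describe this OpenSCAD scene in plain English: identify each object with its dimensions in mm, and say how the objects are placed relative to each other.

A is a four-legged stool. The seat is 354×301 mm, 26 mm thick, top at z = 429 mm. It stands on four square legs, each 46×46 mm in cross-section, from z = 0 to the seat underside, each flush with a corner of the seat.

B is a spool: two coaxial disc flanges of radius 92 mm and thickness 15 mm, joined by a core cylinder of radius 17 mm and height 281 mm. The lower flange rests on z = 0 and the three cylinders share a vertical axis.

The spool is on top of the stool.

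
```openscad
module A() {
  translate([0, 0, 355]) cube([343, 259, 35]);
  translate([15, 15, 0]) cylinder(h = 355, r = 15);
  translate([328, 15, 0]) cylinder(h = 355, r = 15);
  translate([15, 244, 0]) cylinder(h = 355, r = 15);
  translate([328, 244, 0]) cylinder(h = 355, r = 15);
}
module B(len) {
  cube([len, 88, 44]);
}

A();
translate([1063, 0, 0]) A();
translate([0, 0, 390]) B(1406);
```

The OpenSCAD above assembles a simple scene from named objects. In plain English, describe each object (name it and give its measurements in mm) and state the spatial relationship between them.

A is a four-legged stool. The seat is 343×259 mm, 35 mm thick, top at z = 390 mm. It stands on four round legs, each 30 mm in diameter, from z = 0 to the seat underside, each leg's axis is inset half a diameter from the nearest pair of seat edges (so the leg's bounding box is flush with the corner).

B is a rectangular beam 1406 mm long (x), 88 mm deep (y), 44 mm thick (z).

The beam spans the tops of two stools placed 720 mm apart, resting at z = 390 mm.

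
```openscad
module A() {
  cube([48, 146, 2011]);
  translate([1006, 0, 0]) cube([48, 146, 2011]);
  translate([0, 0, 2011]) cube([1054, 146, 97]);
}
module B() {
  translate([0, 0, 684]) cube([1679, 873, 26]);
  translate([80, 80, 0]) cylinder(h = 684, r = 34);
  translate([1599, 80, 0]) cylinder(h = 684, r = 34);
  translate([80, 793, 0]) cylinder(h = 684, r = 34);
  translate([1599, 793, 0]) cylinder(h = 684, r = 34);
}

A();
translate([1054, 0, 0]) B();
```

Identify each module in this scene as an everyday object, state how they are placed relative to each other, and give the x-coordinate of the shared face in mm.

The door frame's +x face and the table's −x face are both at x = 1054 mm.

A is a door frame. B is a table. The table is against the door frame's +x side, with their −y faces flush. The x-coordinate of the shared face is 1054 mm.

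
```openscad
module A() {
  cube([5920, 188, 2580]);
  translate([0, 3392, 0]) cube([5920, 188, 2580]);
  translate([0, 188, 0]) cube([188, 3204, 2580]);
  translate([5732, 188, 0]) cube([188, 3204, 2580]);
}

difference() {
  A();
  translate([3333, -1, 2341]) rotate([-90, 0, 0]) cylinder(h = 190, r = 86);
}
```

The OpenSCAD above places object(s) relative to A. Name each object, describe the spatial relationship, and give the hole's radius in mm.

A is a house frame. The house frame has a circular hole through its front wall. The hole's radius is 86 mm.

The subtracted cylinder has r = 86 mm.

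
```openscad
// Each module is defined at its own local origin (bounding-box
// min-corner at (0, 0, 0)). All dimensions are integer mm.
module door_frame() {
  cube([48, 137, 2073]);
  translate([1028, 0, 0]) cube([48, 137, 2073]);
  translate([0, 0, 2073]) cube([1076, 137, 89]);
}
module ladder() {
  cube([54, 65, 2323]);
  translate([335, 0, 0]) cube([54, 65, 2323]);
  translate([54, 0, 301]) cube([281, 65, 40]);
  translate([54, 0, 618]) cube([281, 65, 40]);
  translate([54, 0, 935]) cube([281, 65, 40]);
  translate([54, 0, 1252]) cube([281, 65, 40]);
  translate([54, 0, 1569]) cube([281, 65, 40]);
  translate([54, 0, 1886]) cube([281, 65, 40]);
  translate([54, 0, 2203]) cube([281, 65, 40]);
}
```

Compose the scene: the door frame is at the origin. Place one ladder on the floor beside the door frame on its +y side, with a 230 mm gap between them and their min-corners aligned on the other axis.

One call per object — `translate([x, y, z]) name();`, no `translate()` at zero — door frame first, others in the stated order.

door_frame();
translate([0, 367, 0]) ladder();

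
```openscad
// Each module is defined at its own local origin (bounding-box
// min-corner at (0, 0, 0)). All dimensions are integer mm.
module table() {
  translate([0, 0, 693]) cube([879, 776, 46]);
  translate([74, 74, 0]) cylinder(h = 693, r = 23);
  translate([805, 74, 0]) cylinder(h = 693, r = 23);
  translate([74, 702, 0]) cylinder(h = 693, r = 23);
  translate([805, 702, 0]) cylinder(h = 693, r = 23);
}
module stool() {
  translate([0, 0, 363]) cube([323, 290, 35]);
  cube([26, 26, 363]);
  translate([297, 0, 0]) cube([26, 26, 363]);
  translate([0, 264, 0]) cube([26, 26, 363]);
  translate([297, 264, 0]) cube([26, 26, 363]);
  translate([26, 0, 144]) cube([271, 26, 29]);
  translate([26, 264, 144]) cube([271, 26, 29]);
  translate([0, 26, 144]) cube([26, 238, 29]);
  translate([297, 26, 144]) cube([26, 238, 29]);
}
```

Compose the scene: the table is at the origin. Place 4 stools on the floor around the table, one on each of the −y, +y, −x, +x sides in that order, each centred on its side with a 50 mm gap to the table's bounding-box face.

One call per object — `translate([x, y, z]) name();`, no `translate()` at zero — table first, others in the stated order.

table();
translate([278, -340, 0]) stool();
translate([278, 826, 0]) stool();
translate([-373, 243, 0]) stool();
translate([929, 243, 0]) stool();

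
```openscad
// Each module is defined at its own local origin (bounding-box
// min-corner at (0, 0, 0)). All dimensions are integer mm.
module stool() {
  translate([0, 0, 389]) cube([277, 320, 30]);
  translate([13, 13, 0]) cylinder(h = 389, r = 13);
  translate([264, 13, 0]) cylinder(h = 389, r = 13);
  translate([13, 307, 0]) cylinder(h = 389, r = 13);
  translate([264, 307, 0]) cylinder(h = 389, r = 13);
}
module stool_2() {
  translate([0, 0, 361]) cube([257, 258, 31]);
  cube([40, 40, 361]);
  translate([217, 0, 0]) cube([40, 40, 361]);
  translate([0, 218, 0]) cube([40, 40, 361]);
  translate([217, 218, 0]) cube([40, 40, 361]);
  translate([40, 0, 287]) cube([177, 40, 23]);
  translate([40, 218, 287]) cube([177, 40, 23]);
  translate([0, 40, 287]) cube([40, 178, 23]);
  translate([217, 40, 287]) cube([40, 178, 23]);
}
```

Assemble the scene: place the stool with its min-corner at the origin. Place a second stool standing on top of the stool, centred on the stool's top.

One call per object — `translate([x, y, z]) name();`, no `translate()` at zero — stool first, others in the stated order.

stool();
translate([10, 31, 419]) stool_2();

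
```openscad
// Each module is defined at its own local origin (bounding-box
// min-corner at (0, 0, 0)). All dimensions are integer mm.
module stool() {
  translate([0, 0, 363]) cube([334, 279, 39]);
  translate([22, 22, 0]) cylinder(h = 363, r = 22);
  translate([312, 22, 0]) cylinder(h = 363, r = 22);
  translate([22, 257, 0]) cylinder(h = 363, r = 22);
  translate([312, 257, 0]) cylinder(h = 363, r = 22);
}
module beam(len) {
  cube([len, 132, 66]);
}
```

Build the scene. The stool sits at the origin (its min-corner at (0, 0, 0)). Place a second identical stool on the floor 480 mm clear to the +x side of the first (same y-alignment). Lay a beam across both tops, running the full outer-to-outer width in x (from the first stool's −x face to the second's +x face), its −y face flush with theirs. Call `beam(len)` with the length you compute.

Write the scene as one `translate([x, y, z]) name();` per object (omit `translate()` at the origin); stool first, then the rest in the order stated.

stool();
translate([814, 0, 0]) stool();
translate([0, 0, 402]) beam(1148);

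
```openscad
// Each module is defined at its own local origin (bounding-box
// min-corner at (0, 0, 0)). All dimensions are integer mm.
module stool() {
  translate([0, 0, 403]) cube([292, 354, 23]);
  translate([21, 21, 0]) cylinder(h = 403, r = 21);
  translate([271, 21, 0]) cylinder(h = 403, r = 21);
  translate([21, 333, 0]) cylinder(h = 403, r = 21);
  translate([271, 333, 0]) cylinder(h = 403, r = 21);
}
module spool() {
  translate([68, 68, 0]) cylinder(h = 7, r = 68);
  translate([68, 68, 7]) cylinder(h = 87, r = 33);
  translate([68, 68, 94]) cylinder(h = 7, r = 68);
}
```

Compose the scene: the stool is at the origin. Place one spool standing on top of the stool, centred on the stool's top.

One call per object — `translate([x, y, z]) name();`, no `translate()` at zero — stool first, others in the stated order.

stool();
translate([78, 109, 426]) spool();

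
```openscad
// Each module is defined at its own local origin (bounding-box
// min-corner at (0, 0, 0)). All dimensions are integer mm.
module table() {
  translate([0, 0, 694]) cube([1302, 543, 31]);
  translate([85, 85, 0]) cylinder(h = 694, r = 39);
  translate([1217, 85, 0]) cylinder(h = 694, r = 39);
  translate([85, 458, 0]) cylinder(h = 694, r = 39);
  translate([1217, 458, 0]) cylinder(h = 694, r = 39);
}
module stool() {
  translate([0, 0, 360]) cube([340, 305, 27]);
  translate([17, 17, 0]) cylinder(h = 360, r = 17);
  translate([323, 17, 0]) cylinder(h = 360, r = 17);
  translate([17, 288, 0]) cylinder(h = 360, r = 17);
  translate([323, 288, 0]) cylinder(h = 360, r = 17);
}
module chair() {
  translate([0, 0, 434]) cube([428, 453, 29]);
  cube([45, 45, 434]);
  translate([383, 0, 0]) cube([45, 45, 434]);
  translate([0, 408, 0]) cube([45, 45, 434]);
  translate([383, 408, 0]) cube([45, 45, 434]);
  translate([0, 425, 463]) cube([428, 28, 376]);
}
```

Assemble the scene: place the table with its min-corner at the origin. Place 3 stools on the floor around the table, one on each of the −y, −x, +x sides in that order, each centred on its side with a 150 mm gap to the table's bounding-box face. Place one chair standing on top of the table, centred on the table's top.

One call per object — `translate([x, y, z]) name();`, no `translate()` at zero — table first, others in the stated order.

table();
translate([481, -455, 0]) stool();
translate([-490, 119, 0]) stool();
translate([1452, 119, 0]) stool();
translate([437, 45, 725]) chair();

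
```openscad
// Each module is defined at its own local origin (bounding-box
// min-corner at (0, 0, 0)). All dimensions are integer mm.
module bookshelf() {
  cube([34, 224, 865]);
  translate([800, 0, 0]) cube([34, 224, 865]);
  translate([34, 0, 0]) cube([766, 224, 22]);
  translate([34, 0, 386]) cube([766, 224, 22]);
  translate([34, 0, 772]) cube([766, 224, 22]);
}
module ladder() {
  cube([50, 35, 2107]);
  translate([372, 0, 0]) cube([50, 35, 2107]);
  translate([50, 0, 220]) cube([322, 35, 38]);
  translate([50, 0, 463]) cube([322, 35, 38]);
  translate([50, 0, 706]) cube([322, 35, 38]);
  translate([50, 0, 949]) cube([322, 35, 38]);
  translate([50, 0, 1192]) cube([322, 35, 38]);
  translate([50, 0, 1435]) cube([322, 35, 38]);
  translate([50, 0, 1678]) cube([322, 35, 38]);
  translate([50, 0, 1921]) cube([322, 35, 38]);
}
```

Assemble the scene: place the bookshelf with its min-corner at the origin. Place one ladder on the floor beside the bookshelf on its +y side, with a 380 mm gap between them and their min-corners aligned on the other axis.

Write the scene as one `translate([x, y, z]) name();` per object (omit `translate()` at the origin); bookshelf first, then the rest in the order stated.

bookshelf();
translate([0, 604, 0]) ladder();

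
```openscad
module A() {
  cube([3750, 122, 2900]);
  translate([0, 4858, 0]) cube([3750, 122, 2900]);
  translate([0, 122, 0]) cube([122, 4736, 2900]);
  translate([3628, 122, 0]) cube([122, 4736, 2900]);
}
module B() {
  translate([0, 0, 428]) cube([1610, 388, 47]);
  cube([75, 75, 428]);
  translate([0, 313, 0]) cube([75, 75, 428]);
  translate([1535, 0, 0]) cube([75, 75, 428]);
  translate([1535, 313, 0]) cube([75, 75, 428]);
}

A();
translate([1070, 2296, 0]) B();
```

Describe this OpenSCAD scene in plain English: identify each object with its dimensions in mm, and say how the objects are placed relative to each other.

A is a box-shaped house frame (walls only): outside footprint 3750×4980 mm, wall height 2900 mm, wall thickness 122 mm. The two y-facing walls run the full x-width; the two x-facing walls fit between the inner faces of the y-facing walls.

B is a bench: a 1610×388 mm seat slab, 47 mm thick, top at z = 475 mm, on four 75×75 mm square legs flush with the seat corners and standing on z = 0.

The bench sits inside the house frame, centred.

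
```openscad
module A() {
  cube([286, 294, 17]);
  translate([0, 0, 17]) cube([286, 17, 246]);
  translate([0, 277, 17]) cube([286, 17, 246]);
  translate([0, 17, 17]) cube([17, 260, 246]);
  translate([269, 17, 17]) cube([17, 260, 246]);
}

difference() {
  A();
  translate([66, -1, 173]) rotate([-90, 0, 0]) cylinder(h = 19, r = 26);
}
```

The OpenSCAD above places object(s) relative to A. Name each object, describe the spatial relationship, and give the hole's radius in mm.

The subtracted cylinder has r = 26 mm.

A is an open box. The open box has a circular hole through its front wall. The hole's radius is 26 mm.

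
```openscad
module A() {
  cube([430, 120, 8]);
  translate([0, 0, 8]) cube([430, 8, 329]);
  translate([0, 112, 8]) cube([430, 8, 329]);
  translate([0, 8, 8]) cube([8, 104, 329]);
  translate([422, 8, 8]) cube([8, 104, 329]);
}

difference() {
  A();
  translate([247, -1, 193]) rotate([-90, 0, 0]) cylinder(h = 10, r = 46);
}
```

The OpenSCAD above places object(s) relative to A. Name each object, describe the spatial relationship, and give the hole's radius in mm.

A is an open box. The open box has a circular hole through its front wall. The hole's radius is 46 mm.

The subtracted cylinder has r = 46 mm.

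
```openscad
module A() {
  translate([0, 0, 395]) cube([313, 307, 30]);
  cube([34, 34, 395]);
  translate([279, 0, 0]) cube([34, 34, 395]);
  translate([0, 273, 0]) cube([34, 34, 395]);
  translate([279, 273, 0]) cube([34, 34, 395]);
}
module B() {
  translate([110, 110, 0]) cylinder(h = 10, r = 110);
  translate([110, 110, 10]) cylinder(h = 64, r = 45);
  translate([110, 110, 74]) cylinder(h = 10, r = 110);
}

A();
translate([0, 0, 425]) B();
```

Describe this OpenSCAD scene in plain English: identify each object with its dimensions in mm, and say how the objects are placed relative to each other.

A is a four-legged stool. The seat is a 313×307×30 mm slab whose top surface is at z = 425 mm; four square legs, each 34×34 mm in cross-section, run from the floor (z = 0) to the underside of the seat, each flush with a corner of the seat.

B is a spool: two coaxial disc flanges of radius 110 mm and thickness 10 mm, joined by a core cylinder of radius 45 mm and height 64 mm. The lower flange rests on z = 0 and the three cylinders share a vertical axis.

The spool is on top of the stool.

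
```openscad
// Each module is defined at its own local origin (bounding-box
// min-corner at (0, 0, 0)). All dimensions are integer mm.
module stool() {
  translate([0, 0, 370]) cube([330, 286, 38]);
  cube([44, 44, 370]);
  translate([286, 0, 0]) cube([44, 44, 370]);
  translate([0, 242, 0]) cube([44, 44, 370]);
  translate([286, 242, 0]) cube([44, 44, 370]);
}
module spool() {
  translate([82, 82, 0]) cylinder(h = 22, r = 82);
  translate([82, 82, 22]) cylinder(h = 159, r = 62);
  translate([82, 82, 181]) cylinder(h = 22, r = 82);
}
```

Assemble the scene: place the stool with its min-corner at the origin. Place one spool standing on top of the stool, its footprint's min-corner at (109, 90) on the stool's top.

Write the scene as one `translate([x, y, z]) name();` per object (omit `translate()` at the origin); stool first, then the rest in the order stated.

stool();
translate([109, 90, 408]) spool();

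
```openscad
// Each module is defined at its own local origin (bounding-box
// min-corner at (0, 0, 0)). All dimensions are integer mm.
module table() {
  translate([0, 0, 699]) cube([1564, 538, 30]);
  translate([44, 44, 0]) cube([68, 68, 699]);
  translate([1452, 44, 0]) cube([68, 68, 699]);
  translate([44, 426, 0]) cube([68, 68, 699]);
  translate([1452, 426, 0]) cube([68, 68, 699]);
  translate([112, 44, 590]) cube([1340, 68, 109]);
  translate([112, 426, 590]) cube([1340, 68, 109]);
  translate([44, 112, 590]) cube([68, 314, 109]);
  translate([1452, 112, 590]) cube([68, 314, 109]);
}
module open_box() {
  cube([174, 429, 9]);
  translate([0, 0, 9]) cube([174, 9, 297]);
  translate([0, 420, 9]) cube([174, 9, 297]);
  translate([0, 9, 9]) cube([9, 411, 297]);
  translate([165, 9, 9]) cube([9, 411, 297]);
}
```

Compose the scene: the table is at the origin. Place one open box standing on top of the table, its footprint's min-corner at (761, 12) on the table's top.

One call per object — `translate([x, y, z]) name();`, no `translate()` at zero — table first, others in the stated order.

table();
translate([761, 12, 729]) open_box();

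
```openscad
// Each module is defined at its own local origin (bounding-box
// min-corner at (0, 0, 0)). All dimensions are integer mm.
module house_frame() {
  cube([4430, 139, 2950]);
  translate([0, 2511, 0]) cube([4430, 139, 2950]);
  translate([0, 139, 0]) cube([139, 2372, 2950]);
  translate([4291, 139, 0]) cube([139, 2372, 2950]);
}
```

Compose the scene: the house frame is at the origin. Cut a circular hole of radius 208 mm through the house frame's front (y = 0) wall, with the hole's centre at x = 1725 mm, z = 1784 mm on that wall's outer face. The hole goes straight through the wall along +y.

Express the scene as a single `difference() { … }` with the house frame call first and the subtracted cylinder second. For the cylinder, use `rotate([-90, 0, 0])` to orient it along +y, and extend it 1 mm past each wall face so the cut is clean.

difference() {
  house_frame();
  translate([1725, -1, 1784]) rotate([-90, 0, 0]) cylinder(h = 141, r = 208);
}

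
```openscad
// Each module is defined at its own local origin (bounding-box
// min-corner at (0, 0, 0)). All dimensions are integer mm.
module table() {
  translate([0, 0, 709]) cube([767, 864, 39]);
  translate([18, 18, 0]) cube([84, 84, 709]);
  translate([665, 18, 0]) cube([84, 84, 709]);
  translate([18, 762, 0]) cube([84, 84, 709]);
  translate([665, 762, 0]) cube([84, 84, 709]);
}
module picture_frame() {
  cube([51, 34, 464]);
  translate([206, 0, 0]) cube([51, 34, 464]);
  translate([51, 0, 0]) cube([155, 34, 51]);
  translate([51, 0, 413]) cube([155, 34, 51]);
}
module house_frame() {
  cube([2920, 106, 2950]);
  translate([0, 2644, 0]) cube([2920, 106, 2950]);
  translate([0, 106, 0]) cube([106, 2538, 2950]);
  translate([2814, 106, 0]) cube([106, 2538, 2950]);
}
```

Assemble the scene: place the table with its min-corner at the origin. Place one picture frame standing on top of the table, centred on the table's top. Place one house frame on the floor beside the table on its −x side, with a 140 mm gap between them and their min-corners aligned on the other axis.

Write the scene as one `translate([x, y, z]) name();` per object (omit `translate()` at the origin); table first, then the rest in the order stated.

table();
translate([255, 415, 748]) picture_frame();
translate([-3060, 0, 0]) house_frame();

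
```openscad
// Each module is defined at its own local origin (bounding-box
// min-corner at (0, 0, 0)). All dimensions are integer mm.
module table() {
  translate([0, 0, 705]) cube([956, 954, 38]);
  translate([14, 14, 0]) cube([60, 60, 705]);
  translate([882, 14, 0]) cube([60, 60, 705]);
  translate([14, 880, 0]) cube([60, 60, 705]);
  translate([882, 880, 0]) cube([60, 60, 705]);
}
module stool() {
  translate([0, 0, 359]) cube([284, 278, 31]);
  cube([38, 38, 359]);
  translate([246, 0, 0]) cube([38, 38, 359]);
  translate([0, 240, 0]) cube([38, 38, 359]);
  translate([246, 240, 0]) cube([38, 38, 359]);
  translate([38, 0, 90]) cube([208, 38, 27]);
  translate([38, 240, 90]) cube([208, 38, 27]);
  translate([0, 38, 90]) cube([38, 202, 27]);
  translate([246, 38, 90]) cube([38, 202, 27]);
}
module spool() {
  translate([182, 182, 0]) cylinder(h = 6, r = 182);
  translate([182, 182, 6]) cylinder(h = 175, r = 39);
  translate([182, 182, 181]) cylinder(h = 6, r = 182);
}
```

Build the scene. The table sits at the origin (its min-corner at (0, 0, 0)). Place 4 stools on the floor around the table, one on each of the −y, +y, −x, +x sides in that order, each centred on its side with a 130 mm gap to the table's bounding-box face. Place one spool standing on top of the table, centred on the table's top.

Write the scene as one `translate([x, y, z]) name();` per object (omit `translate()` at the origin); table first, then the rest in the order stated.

table();
translate([336, -408, 0]) stool();
translate([336, 1084, 0]) stool();
translate([-414, 338, 0]) stool();
translate([1086, 338, 0]) stool();
translate([296, 295, 743]) spool();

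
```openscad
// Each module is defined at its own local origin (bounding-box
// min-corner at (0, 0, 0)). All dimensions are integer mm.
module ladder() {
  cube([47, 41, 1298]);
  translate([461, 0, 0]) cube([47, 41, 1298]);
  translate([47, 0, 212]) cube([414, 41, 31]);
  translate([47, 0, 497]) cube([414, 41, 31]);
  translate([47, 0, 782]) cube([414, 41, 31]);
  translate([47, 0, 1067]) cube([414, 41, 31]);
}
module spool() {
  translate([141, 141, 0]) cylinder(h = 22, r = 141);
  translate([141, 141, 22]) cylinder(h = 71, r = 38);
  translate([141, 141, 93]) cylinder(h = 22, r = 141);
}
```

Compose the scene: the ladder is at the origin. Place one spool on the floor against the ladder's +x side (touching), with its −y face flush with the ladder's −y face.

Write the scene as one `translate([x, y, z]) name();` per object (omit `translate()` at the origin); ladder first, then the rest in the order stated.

ladder();
translate([508, 0, 0]) spool();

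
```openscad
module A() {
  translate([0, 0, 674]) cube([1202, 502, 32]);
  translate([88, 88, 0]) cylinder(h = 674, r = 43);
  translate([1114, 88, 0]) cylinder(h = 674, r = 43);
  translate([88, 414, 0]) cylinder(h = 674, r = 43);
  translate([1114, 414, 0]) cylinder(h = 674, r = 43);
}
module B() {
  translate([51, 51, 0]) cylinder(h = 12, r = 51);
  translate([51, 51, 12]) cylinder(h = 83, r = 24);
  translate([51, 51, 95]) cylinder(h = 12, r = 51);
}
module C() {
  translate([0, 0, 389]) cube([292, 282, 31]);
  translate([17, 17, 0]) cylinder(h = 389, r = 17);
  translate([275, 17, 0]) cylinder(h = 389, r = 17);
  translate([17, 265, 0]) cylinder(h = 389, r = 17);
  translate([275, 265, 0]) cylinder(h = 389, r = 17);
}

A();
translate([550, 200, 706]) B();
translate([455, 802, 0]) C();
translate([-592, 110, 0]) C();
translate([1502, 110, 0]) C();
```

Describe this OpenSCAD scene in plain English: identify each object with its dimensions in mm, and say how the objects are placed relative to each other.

A is a table: top 1202 mm (x) × 502 mm (y), 32 mm thick, upper face at z = 706 mm, on four round legs of 86 mm diameter, each leg's bounding box inset 45 mm from the nearest pair of top edges, running from z = 0 to the bottom of the top.

B is a spool: two coaxial disc flanges of radius 51 mm and thickness 12 mm, joined by a core cylinder of radius 24 mm and height 83 mm. The lower flange rests on z = 0 and the three cylinders share a vertical axis.

C is a simple wooden stool: a rectangular seat 292 mm (x) by 282 mm (y), 31 mm thick, top face at z = 420 mm, on four round legs, each 34 mm in diameter. The legs rest on z = 0, each leg's axis is inset half a diameter from the nearest pair of seat edges (so the leg's bounding box is flush with the corner).

The spool is on top of the table, centred. Three stools sit around the table at the +y, −x, +x sides.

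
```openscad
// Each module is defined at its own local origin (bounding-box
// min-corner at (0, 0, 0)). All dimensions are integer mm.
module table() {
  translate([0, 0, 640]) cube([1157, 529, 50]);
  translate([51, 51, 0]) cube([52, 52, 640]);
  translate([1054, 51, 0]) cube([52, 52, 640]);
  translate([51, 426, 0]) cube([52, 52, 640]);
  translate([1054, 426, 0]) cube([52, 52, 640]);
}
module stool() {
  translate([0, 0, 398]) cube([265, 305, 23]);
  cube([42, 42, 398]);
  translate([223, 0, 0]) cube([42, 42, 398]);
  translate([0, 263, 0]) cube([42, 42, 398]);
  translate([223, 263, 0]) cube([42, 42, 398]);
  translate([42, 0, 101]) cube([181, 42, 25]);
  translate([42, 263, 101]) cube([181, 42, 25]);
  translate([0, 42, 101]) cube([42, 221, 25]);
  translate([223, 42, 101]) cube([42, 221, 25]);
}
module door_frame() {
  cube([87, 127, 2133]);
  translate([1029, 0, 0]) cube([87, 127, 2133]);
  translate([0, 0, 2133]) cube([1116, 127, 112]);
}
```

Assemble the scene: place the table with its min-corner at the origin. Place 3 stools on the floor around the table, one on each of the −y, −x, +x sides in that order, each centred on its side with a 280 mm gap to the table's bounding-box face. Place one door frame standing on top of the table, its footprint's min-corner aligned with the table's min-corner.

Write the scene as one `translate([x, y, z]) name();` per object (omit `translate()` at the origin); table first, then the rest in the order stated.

table();
translate([446, -585, 0]) stool();
translate([-545, 112, 0]) stool();
translate([1437, 112, 0]) stool();
translate([0, 0, 690]) door_frame();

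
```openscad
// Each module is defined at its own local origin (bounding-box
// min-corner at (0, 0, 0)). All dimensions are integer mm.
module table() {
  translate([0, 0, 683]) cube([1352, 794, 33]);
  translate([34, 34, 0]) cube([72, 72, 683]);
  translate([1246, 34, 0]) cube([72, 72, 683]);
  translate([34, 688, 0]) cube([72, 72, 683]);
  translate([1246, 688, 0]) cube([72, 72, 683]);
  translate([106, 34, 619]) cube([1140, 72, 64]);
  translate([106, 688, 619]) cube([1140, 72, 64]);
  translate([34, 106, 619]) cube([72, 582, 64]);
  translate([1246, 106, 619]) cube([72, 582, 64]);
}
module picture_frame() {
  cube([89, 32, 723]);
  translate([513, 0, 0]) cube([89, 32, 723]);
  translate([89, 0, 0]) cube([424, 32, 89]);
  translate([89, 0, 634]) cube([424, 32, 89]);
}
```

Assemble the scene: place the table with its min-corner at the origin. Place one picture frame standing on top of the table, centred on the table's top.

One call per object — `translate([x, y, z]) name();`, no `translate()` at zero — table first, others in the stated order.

table();
translate([375, 381, 716]) picture_frame();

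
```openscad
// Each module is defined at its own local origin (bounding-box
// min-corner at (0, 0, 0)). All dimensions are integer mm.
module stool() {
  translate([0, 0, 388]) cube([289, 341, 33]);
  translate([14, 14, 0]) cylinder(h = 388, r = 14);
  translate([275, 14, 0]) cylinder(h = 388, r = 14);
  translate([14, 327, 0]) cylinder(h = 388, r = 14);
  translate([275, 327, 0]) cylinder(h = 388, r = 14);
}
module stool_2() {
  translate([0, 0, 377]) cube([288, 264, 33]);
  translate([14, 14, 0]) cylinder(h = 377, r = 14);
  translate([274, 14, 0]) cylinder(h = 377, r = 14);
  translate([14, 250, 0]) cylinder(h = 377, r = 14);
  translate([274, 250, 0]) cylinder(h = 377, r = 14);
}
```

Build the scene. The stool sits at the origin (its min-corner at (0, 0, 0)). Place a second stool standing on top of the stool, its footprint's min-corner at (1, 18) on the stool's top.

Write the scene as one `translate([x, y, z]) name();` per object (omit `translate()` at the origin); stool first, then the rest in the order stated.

stool();
translate([1, 18, 421]) stool_2();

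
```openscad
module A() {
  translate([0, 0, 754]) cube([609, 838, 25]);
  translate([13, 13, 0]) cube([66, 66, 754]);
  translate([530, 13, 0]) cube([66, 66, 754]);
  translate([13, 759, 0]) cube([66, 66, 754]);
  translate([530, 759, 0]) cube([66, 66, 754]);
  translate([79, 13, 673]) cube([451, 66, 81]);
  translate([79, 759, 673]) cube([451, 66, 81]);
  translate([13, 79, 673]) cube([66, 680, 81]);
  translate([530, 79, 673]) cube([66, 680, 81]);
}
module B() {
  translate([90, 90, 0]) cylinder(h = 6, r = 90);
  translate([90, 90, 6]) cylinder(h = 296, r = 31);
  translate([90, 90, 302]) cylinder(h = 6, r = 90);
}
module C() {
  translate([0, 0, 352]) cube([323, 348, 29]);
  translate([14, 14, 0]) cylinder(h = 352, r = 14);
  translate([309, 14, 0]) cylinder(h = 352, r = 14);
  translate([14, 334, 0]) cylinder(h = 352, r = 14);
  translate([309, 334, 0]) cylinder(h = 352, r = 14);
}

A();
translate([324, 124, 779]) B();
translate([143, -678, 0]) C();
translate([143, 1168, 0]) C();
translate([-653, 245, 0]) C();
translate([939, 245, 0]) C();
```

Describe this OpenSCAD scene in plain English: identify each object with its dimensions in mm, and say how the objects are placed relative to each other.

A is a table with a 609×838 mm rectangular top, 25 mm thick, top surface at z = 779 mm, supported by four 66×66 mm square legs, each inset 13 mm from the nearest pair of top edges, running from the floor. Four apron rails, 66 mm thick and 81 mm tall, run between adjacent legs with their top edges flush with the underside of the top and their outer faces flush with the legs' outer faces.

B is a spool: two coaxial disc flanges of radius 90 mm and thickness 6 mm, joined by a core cylinder of radius 31 mm and height 296 mm. The lower flange rests on z = 0 and the three cylinders share a vertical axis.

C is a four-legged stool. The seat is 323×348 mm, 29 mm thick, top at z = 381 mm. It stands on four round legs, each 28 mm in diameter, from z = 0 to the seat underside, each leg's axis is inset half a diameter from the nearest pair of seat edges (so the leg's bounding box is flush with the corner).

The spool is on top of the table. Four stools sit around the table at the −y, +y, −x, +x sides.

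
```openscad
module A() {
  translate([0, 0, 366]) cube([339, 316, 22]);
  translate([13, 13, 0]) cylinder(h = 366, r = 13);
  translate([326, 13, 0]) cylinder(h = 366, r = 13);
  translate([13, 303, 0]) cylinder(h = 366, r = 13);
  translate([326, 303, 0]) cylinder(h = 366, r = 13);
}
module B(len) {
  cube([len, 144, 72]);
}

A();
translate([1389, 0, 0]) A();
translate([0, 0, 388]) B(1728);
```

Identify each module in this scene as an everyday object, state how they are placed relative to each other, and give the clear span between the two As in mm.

A is a stool. B is a beam. A beam spans the tops of two stools. The clear span between the two stools is 1050 mm.

Second stool starts at x = 1389; first ends at x = 339; clear span = 1389 − 339 = 1050 mm.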